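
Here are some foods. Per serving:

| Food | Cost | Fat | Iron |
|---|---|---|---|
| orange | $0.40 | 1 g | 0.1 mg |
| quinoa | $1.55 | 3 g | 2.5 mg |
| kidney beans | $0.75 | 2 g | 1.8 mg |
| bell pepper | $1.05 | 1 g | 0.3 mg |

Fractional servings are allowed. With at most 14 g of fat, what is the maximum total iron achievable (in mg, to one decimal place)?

Iron per g fat: kidney beans 0.9, quinoa 0.8333, bell pepper 0.3, orange 0.1.
With no serving limits, spend the whole fat allowance on kidney beans: 14 g / 2 g × 1.8 mg = 12.6 mg.

12.6 mg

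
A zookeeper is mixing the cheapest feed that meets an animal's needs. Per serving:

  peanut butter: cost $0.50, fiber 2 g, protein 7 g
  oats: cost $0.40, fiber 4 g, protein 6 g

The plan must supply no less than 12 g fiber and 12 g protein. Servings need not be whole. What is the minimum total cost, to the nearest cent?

$1.20

The cheapest plan sits at a corner of the feasible region — with two constraints it uses at most two foods.
peanut butter only: max(12/2, 12/7) = 6 servings → $3.00.
oats only: max(12/4, 12/6) = 3 servings → $1.20.
peanut butter + oats: intersection lies outside the first quadrant.
The minimum over all feasible corners is $1.20.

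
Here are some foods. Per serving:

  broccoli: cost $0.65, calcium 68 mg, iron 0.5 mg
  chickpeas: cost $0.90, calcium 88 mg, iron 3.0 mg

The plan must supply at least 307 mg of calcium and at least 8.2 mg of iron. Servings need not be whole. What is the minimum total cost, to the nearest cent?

$3.08

broccoli only: max(307/68, 8.2/0.5) = 16.4 servings → $10.66.
chickpeas only: max(307/88, 8.2/3.0) = 3.489 servings → $3.14.
broccoli + chickpeas with both tight: 1.246 servings and 2.526 servings → $3.08.
Cheapest feasible corner: $3.08.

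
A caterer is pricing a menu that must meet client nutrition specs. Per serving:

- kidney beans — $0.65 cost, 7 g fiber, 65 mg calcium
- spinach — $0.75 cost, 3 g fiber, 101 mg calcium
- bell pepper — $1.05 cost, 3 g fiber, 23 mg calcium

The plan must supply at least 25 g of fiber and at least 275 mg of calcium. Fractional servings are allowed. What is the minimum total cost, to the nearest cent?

kidney beans only: max(25/7, 275/65) = 4.231 servings → $2.75.
spinach only: max(25/3, 275/101) = 8.333 servings → $6.25.
bell pepper only: max(25/3, 275/23) = 11.96 servings → $12.55.
kidney beans + spinach with both tight: 3.32 servings and 0.5859 servings → $2.60.
kidney beans + bell pepper: the both-tight solution has a negative serving — not a feasible corner.
spinach + bell pepper with both tight: 1.068 servings and 7.265 servings → $8.43.
So the least-cost plan costs $2.60.

$2.60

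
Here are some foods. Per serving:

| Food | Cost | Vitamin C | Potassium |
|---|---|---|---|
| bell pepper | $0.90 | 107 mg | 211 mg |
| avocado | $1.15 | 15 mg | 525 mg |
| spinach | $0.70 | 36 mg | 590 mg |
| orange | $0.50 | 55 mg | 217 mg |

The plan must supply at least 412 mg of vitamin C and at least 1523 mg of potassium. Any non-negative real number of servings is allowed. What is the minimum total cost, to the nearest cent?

$3.71

An LP optimum is at a vertex; with two nutrient constraints at most two foods are used. Check each candidate.
bell pepper only: max(412/107, 1523/211) = 7.218 servings → $6.50.
avocado only: max(412/15, 1523/525) = 27.47 servings → $31.59.
spinach only: max(412/36, 1523/590) = 11.44 servings → $8.01.
orange only: max(412/55, 1523/217) = 7.491 servings → $3.75.
bell pepper + avocado with both tight: 3.649 servings and 1.434 servings → $4.93.
bell pepper + spinach with both tight: 3.39 servings and 1.369 servings → $4.01.
bell pepper + orange with both tight: 0.4855 servings and 6.546 servings → $3.71.
avocado + spinach: intersection lies outside the first quadrant.
avocado + orange: intersection lies outside the first quadrant.
spinach + orange: the both-tight solution has a negative serving — not a feasible corner.
The minimum over all feasible corners is $3.71.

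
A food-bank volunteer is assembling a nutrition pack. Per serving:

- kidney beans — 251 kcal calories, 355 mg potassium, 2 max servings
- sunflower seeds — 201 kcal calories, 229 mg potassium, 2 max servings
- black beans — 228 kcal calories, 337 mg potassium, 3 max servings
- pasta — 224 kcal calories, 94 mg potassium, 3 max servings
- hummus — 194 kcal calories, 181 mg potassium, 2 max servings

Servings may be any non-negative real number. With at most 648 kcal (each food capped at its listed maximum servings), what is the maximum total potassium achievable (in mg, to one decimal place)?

Potassium per kcal: black beans 1.478, kidney beans 1.414, sunflower seeds 1.139, hummus 0.933, pasta 0.4196.
Take 2.842 servings of black beans: uses 648 kcal, +957.8 mg potassium (running total 957.8 mg).
Filling greedily by potassium-per-kcal is optimal for one linear limit, giving 957.8 mg.

957.8 mg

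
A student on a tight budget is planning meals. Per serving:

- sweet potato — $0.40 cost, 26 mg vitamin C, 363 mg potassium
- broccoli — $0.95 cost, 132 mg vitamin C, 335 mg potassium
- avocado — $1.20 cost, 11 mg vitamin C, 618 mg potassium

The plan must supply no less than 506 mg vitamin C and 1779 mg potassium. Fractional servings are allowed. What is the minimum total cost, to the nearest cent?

$4.00

For a min-cost LP with two ≥-constraints, a basic feasible solution has at most two positive variables.
sweet potato only: max(506/26, 1779/363) = 19.46 servings → $7.78.
broccoli only: max(506/132, 1779/335) = 5.31 servings → $5.04.
avocado only: max(506/11, 1779/618) = 46 servings → $55.20.
sweet potato + broccoli with both tight: 1.666 servings and 3.505 servings → $4.00.
sweet potato + avocado with both targets exact would need a negative amount; discard.
broccoli + avocado with both tight: 3.763 servings and 0.8386 servings → $4.58.
The minimum over all feasible corners is $4.00.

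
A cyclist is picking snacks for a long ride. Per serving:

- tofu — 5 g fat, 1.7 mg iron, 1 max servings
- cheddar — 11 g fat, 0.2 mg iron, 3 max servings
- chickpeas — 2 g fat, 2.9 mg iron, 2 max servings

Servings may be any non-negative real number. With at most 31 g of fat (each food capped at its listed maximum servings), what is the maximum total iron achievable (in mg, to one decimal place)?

7.9 mg

Iron per g fat: chickpeas 1.45, tofu 0.34, cheddar 0.01818.
Take 2 servings of chickpeas: uses 4 g fat, +5.8 mg iron (running total 5.8 mg).
Take 1 serving of tofu: uses 5 g fat, +1.7 mg iron (running total 7.5 mg).
Take 2 servings of cheddar: uses 22 g fat, +0.4 mg iron (running total 7.9 mg).
Filling greedily by iron-per-g fat is optimal for one linear limit, giving 7.9 mg.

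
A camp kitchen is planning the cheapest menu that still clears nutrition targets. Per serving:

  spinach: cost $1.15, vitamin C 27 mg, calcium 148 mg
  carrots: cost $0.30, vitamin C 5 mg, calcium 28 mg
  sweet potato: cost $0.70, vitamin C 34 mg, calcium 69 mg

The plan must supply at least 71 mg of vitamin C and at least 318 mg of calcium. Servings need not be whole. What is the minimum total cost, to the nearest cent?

For a min-cost LP with two ≥-constraints, a basic feasible solution has at most two positive variables.
spinach only: max(71/27, 318/148) = 2.63 servings → $3.02.
carrots only: max(71/5, 318/28) = 14.2 servings → $4.26.
sweet potato only: max(71/34, 318/69) = 4.609 servings → $3.23.
spinach + carrots: the both-tight solution has a negative serving — not a feasible corner.
spinach + sweet potato with both tight: 1.866 servings and 0.6065 servings → $2.57.
carrots + sweet potato with both tight: 9.741 servings and 0.6557 servings → $3.38.
Cheapest feasible corner: $2.57.

$2.57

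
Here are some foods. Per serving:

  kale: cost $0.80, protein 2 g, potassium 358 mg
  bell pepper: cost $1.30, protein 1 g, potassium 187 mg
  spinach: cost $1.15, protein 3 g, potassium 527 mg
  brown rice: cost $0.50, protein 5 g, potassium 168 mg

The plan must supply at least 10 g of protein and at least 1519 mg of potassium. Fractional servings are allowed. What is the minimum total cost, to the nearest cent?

$3.36

kale only: max(10/2, 1519/358) = 5 servings → $4.00.
bell pepper only: max(10/1, 1519/187) = 10 servings → $13.00.
spinach only: max(10/3, 1519/527) = 3.333 servings → $3.83.
brown rice only: max(10/5, 1519/168) = 9.042 servings → $4.52.
kale + bell pepper with both targets exact would need a negative amount; discard.
kale + spinach: intersection lies outside the first quadrant.
kale + brown rice with both tight: 4.068 servings and 0.3728 servings → $3.44.
bell pepper + spinach: intersection lies outside the first quadrant.
bell pepper + brown rice with both tight: 7.712 servings and 0.4576 servings → $10.25.
spinach + brown rice with both tight: 2.776 servings and 0.3346 servings → $3.36.
Cheapest feasible corner: $3.36.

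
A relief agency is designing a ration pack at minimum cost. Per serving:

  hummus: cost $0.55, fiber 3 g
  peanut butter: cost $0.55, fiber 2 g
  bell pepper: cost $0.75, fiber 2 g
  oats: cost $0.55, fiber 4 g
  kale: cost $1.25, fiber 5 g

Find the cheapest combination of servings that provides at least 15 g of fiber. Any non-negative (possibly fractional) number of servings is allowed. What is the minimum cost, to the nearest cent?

Cost per g of fiber: oats $0.1375, hummus $0.1833, kale $0.2500, peanut butter $0.2750, bell pepper $0.3750.
With no serving limits, use only oats: 15 g / 4 g = 3.75 servings × $0.55 = $2.06.

$2.06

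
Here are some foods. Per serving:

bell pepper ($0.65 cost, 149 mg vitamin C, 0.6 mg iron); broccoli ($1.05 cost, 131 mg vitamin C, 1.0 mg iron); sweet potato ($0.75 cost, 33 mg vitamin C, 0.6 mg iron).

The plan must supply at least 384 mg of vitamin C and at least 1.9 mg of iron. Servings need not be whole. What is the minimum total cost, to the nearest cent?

Two binding constraints pin down two serving amounts, so the optimal mix uses at most two foods. The candidates are each food alone (scaled to the tighter of vitamin C/iron) and each pair with both constraints tight.
bell pepper only: max(384/149, 1.9/0.6) = 3.167 servings → $2.06.
broccoli only: max(384/131, 1.9/1.0) = 2.931 servings → $3.08.
sweet potato only: max(384/33, 1.9/0.6) = 11.64 servings → $8.73.
bell pepper + broccoli with both tight: 1.919 servings and 0.7486 servings → $2.03.
bell pepper + sweet potato with both tight: 2.409 servings and 0.7572 servings → $2.13.
broccoli + sweet potato: intersection lies outside the first quadrant.
The minimum over all feasible corners is $2.03.

$2.03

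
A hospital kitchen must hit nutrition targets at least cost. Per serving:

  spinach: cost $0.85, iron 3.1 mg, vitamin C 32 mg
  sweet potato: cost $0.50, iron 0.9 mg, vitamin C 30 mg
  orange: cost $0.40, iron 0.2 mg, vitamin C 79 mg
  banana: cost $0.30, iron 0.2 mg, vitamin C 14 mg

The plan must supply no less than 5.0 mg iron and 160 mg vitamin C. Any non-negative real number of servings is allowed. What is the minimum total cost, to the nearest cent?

$1.86

At the optimum either one food covers both requirements or two foods hit both targets exactly; no other combination can be cheaper.
spinach only: max(5.0/3.1, 160/32) = 5 servings → $4.25.
sweet potato only: max(5.0/0.9, 160/30) = 5.556 servings → $2.78.
orange only: max(5.0/0.2, 160/79) = 25 servings → $10.00.
banana only: max(5.0/0.2, 160/14) = 25 servings → $7.50.
spinach + sweet potato with both tight: 0.09346 servings and 5.234 servings → $2.70.
spinach + orange with both tight: 1.522 servings and 1.409 servings → $1.86.
spinach + banana with both tight: 1.027 servings and 9.081 servings → $3.60.
sweet potato + orange: the both-tight solution has a negative serving — not a feasible corner.
sweet potato + banana with both targets exact would need a negative amount; discard.
orange + banana: the both-tight solution has a negative serving — not a feasible corner.
The minimum over all feasible corners is $1.86.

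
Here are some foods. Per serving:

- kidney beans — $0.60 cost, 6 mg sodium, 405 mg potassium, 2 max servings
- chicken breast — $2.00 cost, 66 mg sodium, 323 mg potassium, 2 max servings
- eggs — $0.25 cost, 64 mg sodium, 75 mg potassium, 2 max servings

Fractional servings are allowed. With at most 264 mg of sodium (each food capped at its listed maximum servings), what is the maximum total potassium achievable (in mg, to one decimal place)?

Potassium per mg sodium: kidney beans 67.5, chicken breast 4.894, eggs 1.172.
Take 2 servings of kidney beans: uses 12 mg sodium, +810.0 mg potassium (running total 810.0 mg).
Take 2 servings of chicken breast: uses 132 mg sodium, +646.0 mg potassium (running total 1456.0 mg).
Take 1.875 servings of eggs: uses 120 mg sodium, +140.6 mg potassium (running total 1596.6 mg).
Filling greedily by potassium-per-mg sodium is optimal for one linear limit, giving 1596.6 mg.

1596.6 mg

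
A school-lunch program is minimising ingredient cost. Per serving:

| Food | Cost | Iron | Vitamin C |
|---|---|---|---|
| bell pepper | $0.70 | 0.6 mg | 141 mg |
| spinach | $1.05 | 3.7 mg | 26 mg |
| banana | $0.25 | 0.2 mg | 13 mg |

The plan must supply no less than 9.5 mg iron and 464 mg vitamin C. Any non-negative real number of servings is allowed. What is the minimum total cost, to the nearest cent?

$4.23

The cheapest plan sits at a corner of the feasible region — with two constraints it uses at most two foods.
bell pepper only: max(9.5/0.6, 464/141) = 15.83 servings → $11.08.
spinach only: max(9.5/3.7, 464/26) = 17.85 servings → $18.74.
banana only: max(9.5/0.2, 464/13) = 47.5 servings → $11.88.
bell pepper + spinach with both tight: 2.904 servings and 2.097 servings → $4.23.
bell pepper + banana with both targets exact would need a negative amount; discard.
spinach + banana with both tight: 0.7156 servings and 34.26 servings → $9.32.
So the least-cost plan costs $4.23.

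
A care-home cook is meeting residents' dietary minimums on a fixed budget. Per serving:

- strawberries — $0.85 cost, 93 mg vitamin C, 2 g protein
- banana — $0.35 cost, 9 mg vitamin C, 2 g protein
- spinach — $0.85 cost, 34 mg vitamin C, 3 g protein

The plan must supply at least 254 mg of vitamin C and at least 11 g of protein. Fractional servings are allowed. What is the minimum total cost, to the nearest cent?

$3.14

With two linear requirements the optimum uses one or two foods; enumerate the corners.
strawberries only: max(254/93, 11/2) = 5.5 servings → $4.67.
banana only: max(254/9, 11/2) = 28.22 servings → $9.88.
spinach only: max(254/34, 11/3) = 7.471 servings → $6.35.
strawberries + banana with both tight: 2.435 servings and 3.065 servings → $3.14.
strawberries + spinach with both tight: 1.839 servings and 2.441 servings → $3.64.
banana + spinach with both targets exact would need a negative amount; discard.
The minimum over all feasible corners is $3.14.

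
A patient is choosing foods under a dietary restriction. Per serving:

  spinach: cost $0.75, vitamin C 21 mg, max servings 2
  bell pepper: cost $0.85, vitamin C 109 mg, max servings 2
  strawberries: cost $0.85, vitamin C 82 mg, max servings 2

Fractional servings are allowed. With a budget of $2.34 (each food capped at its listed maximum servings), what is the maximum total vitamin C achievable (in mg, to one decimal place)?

Vitamin C per dollar: bell pepper 128.2, strawberries 96.47, spinach 28.
Take 2 servings of bell pepper: spends $1.70, +218.0 mg vitamin C (running total 218.0 mg).
Take 0.7529 servings of strawberries: spends $0.64, +61.7 mg vitamin C (running total 279.7 mg).
Filling greedily by vitamin C-per-dollar is optimal for one linear limit, giving 279.7 mg.

279.7 mg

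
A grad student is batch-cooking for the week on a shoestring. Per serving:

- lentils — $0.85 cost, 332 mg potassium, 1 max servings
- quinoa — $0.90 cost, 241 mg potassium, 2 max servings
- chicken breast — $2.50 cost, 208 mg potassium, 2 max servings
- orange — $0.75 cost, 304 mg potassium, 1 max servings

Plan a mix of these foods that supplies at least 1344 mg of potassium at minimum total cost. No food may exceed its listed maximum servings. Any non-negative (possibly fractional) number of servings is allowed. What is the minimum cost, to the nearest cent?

Cost per mg of potassium: orange $0.0025, lentils $0.0026, quinoa $0.0037, chicken breast $0.0120.
Take 1 serving of orange: +304.0 mg potassium for $0.75 (total $0.75, still need 1040.0 mg).
Take 1 serving of lentils: +332.0 mg potassium for $0.85 (total $1.60, still need 708.0 mg).
Take 2 servings of quinoa: +482.0 mg potassium for $1.80 (total $3.40, still need 226.0 mg).
Take 1.087 servings of chicken breast: +226.0 mg potassium for $2.72 (total $6.12, still need 0.0 mg).
Filling from the cheapest source first is optimal under one linear minimum: $6.12.

$6.12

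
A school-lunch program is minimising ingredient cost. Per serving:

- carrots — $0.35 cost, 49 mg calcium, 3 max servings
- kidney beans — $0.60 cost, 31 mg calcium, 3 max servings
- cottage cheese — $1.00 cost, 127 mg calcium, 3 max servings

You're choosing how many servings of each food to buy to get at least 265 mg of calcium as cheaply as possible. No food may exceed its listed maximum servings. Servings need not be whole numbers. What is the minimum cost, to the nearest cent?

$1.98

Cost per mg of calcium: carrots $0.0071, cottage cheese $0.0079, kidney beans $0.0194.
Take 3 servings of carrots: +147.0 mg calcium for $1.05 (total $1.05, still need 118.0 mg).
Take 0.9291 servings of cottage cheese: +118.0 mg calcium for $0.93 (total $1.98, still need 0.0 mg).
Greedy by cheapest-per-mg is optimal for a single linear constraint, so the minimum cost is $1.98.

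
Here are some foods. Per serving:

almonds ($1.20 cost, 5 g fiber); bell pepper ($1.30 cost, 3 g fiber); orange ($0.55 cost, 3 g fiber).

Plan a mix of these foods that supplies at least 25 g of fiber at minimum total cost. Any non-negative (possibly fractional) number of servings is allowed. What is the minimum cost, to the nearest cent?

$4.58

Cost per g of fiber: orange $0.1833, almonds $0.2400, bell pepper $0.4333.
With no serving limits, use only orange: 25 g / 3 g = 8.333 servings × $0.55 = $4.58.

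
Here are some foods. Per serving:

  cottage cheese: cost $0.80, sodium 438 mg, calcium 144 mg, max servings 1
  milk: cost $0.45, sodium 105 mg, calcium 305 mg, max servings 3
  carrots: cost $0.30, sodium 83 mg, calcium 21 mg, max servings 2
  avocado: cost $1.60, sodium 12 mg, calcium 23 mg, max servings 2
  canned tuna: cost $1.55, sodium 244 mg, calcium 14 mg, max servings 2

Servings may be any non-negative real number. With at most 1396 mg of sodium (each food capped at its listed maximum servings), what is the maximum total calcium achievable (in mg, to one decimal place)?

Calcium per mg sodium: milk 2.905, avocado 1.917, cottage cheese 0.3288, carrots 0.253, canned tuna 0.05738.
Take 3 servings of milk: uses 315 mg sodium, +915.0 mg calcium (running total 915.0 mg).
Take 2 servings of avocado: uses 24 mg sodium, +46.0 mg calcium (running total 961.0 mg).
Take 1 serving of cottage cheese: uses 438 mg sodium, +144.0 mg calcium (running total 1105.0 mg).
Take 2 servings of carrots: uses 166 mg sodium, +42.0 mg calcium (running total 1147.0 mg).
Take 1.857 servings of canned tuna: uses 453 mg sodium, +26.0 mg calcium (running total 1173.0 mg).
Filling greedily by calcium-per-mg sodium is optimal for one linear limit, giving 1173.0 mg.

1173.0 mg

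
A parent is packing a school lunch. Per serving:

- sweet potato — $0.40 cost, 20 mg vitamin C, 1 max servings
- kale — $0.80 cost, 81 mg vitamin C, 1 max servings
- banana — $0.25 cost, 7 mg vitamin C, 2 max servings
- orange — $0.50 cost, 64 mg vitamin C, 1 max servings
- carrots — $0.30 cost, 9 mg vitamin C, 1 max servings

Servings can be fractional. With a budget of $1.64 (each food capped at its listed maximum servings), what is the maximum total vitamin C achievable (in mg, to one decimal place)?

162.0 mg

Vitamin C per dollar: orange 128, kale 101.2, sweet potato 50, carrots 30, banana 28.
Take 1 serving of orange: spends $0.50, +64.0 mg vitamin C (running total 64.0 mg).
Take 1 serving of kale: spends $0.80, +81.0 mg vitamin C (running total 145.0 mg).
Take 0.85 servings of sweet potato: spends $0.34, +17.0 mg vitamin C (running total 162.0 mg).
Greedy by best ratio exhausts the cost allowance optimally: 162.0 mg.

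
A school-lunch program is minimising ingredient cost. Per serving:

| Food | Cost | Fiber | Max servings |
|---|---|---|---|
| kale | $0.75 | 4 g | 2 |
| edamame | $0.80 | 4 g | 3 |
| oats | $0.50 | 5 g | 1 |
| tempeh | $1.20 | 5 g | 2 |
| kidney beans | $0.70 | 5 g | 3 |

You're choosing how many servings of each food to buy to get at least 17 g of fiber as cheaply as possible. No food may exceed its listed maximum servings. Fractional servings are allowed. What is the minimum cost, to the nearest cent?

$2.18

Cost per g of fiber: oats $0.1000, kidney beans $0.1400, kale $0.1875, edamame $0.2000, tempeh $0.2400.
Take 1 serving of oats: +5.0 g fiber for $0.50 (total $0.50, still need 12.0 g).
Take 2.4 servings of kidney beans: +12.0 g fiber for $1.68 (total $2.18, still need 0.0 g).
Filling from the cheapest source first is optimal under one linear minimum: $2.18.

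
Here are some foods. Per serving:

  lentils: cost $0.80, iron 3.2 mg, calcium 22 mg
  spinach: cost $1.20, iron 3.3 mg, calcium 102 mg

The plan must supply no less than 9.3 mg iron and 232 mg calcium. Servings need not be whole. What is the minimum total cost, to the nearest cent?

$3.12

An LP optimum is at a vertex; with two nutrient constraints at most two foods are used. Check each candidate.
lentils only: max(9.3/3.2, 232/22) = 10.55 servings → $8.44.
spinach only: max(9.3/3.3, 232/102) = 2.818 servings → $3.38.
lentils + spinach with both tight: 0.721 servings and 2.119 servings → $3.12.
So the least-cost plan costs $3.12.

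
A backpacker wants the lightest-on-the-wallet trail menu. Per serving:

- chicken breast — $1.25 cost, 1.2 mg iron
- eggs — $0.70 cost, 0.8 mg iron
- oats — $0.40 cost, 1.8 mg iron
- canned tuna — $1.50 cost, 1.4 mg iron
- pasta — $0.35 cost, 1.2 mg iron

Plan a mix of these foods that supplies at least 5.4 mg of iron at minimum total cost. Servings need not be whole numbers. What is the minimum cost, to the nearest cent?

Cost per mg of iron: oats $0.2222, pasta $0.2917, eggs $0.8750, chicken breast $1.0417, canned tuna $1.0714.
With no serving limits, use only oats: 5.4 mg / 1.8 mg = 3 servings × $0.40 = $1.20.

$1.20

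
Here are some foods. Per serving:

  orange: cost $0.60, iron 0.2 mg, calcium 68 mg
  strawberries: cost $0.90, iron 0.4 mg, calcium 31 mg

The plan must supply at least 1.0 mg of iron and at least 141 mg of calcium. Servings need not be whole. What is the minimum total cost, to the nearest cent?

Two binding constraints pin down two serving amounts, so the optimal mix uses at most two foods. The candidates are each food alone (scaled to the tighter of iron/calcium) and each pair with both constraints tight.
orange only: max(1.0/0.2, 141/68) = 5 servings → $3.00.
strawberries only: max(1.0/0.4, 141/31) = 4.548 servings → $4.09.
orange + strawberries with both tight: 1.21 servings and 1.895 servings → $2.43.
Cheapest feasible corner: $2.43.

$2.43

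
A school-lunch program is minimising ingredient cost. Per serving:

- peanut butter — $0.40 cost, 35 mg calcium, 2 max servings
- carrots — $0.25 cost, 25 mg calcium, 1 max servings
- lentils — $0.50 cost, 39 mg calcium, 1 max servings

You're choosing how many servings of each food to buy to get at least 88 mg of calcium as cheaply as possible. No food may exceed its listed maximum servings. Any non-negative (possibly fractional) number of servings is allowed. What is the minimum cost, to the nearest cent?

$0.97

Cost per mg of calcium: carrots $0.0100, peanut butter $0.0114, lentils $0.0128.
Take 1 serving of carrots: +25.0 mg calcium for $0.25 (total $0.25, still need 63.0 mg).
Take 1.8 servings of peanut butter: +63.0 mg calcium for $0.72 (total $0.97, still need 0.0 mg).
Filling from the cheapest source first is optimal under one linear minimum: $0.97.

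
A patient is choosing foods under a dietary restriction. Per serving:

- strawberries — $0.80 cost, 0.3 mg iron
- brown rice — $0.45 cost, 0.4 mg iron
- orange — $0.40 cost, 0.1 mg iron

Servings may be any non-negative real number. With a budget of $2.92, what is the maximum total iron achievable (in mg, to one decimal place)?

2.6 mg

Iron per dollar: brown rice 0.8889, strawberries 0.375, orange 0.25.
With no serving limits, spend the whole cost allowance on brown rice: $2.92 / $0.45 × 0.4 mg = 2.6 mg.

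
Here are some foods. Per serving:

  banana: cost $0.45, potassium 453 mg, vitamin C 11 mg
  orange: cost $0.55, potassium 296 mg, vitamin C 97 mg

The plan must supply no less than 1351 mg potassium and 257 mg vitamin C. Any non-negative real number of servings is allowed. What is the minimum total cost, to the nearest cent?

$1.98

For a min-cost LP with two ≥-constraints, a basic feasible solution has at most two positive variables.
banana only: max(1351/453, 257/11) = 23.36 servings → $10.51.
orange only: max(1351/296, 257/97) = 4.564 servings → $2.51.
banana + orange with both tight: 1.351 servings and 2.496 servings → $1.98.
So the least-cost plan costs $1.98.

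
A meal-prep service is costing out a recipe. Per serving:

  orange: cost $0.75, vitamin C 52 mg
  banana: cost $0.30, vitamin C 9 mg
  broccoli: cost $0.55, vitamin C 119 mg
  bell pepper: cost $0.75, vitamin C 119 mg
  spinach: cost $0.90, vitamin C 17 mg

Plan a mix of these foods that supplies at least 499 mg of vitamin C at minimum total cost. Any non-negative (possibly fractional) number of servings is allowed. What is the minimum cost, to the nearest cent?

Cost per mg of vitamin C: broccoli $0.0046, bell pepper $0.0063, orange $0.0144, banana $0.0333, spinach $0.0529.
With no serving limits, use only broccoli: 499 mg / 119 mg = 4.193 servings × $0.55 = $2.31.

$2.31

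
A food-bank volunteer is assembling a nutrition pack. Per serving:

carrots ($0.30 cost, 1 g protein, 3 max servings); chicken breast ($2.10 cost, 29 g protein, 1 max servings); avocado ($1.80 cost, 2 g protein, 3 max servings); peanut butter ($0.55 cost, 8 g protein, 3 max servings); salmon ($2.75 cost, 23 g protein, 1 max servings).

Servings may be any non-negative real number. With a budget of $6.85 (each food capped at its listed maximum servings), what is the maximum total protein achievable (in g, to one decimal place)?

Protein per dollar: peanut butter 14.55, chicken breast 13.81, salmon 8.364, carrots 3.333, avocado 1.111.
Take 3 servings of peanut butter: spends $1.65, +24.0 g protein (running total 24.0 g).
Take 1 serving of chicken breast: spends $2.10, +29.0 g protein (running total 53.0 g).
Take 1 serving of salmon: spends $2.75, +23.0 g protein (running total 76.0 g).
Take 1.167 servings of carrots: spends $0.35, +1.2 g protein (running total 77.2 g).
Greedy by best ratio exhausts the cost allowance optimally: 77.2 g.

77.2 g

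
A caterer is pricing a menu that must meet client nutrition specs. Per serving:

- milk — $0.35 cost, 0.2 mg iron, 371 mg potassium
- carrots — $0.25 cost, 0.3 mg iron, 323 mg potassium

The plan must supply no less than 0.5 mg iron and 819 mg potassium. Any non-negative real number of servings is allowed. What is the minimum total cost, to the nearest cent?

$0.63

This is a tiny linear program; its minimum lies at a vertex of the feasible set. List the vertices and price them.
milk only: max(0.5/0.2, 819/371) = 2.5 servings → $0.88.
carrots only: max(0.5/0.3, 819/323) = 2.536 servings → $0.63.
milk + carrots with both tight: 1.803 servings and 0.4647 servings → $0.75.
Cheapest feasible corner: $0.63.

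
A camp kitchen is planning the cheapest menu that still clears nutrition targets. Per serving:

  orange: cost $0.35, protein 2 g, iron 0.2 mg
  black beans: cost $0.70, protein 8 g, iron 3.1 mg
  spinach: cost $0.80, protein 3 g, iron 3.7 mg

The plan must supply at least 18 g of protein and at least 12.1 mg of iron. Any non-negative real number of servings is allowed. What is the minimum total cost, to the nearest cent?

$2.66

With two linear requirements the optimum uses one or two foods; enumerate the corners.
orange only: max(18/2, 12.1/0.2) = 60.5 servings → $21.18.
black beans only: max(18/8, 12.1/3.1) = 3.903 servings → $2.73.
spinach only: max(18/3, 12.1/3.7) = 6 servings → $4.80.
orange + black beans: the both-tight solution has a negative serving — not a feasible corner.
orange + spinach with both tight: 4.456 servings and 3.029 servings → $3.98.
black beans + spinach with both tight: 1.493 servings and 2.02 servings → $2.66.
So the least-cost plan costs $2.66.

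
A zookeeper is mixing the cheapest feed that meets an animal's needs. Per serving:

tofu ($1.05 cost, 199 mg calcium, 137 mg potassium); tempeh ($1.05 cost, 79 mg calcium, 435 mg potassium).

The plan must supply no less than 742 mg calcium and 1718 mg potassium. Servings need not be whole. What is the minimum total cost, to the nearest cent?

An LP optimum is at a vertex; with two nutrient constraints at most two foods are used. Check each candidate.
tofu only: max(742/199, 1718/137) = 12.54 servings → $13.17.
tempeh only: max(742/79, 1718/435) = 9.392 servings → $9.86.
tofu + tempeh with both tight: 2.47 servings and 3.172 servings → $5.92.
Cheapest feasible corner: $5.92.

$5.92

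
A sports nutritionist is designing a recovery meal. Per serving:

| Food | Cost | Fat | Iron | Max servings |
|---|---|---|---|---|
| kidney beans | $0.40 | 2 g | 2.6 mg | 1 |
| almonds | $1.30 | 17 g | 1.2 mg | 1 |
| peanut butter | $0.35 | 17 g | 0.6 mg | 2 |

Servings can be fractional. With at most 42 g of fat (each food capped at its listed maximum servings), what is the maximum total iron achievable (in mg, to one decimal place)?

4.6 mg

Iron per g fat: kidney beans 1.3, almonds 0.07059, peanut butter 0.03529.
Take 1 serving of kidney beans: uses 2 g fat, +2.6 mg iron (running total 2.6 mg).
Take 1 serving of almonds: uses 17 g fat, +1.2 mg iron (running total 3.8 mg).
Take 1.353 servings of peanut butter: uses 23 g fat, +0.8 mg iron (running total 4.6 mg).
Filling greedily by iron-per-g fat is optimal for one linear limit, giving 4.6 mg.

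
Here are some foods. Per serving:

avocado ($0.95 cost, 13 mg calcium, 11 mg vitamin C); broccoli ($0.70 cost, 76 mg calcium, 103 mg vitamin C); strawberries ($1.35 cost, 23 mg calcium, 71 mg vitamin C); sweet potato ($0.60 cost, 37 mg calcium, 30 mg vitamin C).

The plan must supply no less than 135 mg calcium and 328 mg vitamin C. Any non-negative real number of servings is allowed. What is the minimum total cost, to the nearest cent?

$2.23

A basic optimal solution has at most two foods positive. Try each food alone and each pair with both targets met exactly.
avocado only: max(135/13, 328/11) = 29.82 servings → $28.33.
broccoli only: max(135/76, 328/103) = 3.184 servings → $2.23.
strawberries only: max(135/23, 328/71) = 5.87 servings → $7.92.
sweet potato only: max(135/37, 328/30) = 10.93 servings → $6.56.
avocado + broccoli: the both-tight solution has a negative serving — not a feasible corner.
avocado + strawberries with both tight: 3.046 servings and 4.148 servings → $8.49.
avocado + sweet potato: the both-tight solution has a negative serving — not a feasible corner.
broccoli + strawberries with both tight: 0.6743 servings and 3.642 servings → $5.39.
broccoli + sweet potato: intersection lies outside the first quadrant.
strawberries + sweet potato with both tight: 4.174 servings and 1.054 servings → $6.27.
So the least-cost plan costs $2.23.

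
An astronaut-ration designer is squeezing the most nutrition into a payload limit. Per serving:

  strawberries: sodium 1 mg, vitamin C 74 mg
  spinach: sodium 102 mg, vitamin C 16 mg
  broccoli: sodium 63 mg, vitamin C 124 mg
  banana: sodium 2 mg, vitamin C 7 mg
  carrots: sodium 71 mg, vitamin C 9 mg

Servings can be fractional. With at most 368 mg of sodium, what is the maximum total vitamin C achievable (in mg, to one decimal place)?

27232.0 mg

Vitamin C per mg sodium: strawberries 74, banana 3.5, broccoli 1.968, spinach 0.1569, carrots 0.1268.
With no serving limits, spend the whole sodium allowance on strawberries: 368 mg / 1 mg × 74 mg = 27232.0 mg.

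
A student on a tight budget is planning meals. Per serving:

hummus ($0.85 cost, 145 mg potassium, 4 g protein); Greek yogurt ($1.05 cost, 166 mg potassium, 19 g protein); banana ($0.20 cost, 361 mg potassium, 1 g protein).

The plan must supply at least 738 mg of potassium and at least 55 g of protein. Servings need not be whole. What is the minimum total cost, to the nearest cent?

At the optimum either one food covers both requirements or two foods hit both targets exactly; no other combination can be cheaper.
hummus only: max(738/145, 55/4) = 13.75 servings → $11.69.
Greek yogurt only: max(738/166, 55/19) = 4.446 servings → $4.67.
banana only: max(738/361, 55/1) = 55 servings → $11.00.
hummus + Greek yogurt with both tight: 2.34 servings and 2.402 servings → $4.51.
hummus + banana with both targets exact would need a negative amount; discard.
Greek yogurt + banana with both tight: 2.856 servings and 0.7309 servings → $3.15.
Cheapest feasible corner: $3.15.

$3.15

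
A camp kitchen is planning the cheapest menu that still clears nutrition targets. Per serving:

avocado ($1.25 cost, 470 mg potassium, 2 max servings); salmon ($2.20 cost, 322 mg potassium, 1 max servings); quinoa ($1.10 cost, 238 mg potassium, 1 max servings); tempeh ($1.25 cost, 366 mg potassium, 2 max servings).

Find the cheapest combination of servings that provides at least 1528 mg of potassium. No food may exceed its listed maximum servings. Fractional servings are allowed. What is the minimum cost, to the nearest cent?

Cost per mg of potassium: avocado $0.0027, tempeh $0.0034, quinoa $0.0046, salmon $0.0068.
Take 2 servings of avocado: +940.0 mg potassium for $2.50 (total $2.50, still need 588.0 mg).
Take 1.607 servings of tempeh: +588.0 mg potassium for $2.01 (total $4.51, still need 0.0 mg).
Greedy by cheapest-per-mg is optimal for a single linear constraint, so the minimum cost is $4.51.

$4.51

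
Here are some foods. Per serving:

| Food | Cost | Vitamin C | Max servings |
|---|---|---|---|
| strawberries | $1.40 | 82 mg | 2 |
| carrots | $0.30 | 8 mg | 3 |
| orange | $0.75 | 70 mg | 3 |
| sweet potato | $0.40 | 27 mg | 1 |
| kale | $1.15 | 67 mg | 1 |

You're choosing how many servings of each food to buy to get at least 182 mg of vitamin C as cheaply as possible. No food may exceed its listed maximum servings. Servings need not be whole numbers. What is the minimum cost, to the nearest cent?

$1.95

Cost per mg of vitamin C: orange $0.0107, sweet potato $0.0148, strawberries $0.0171, kale $0.0172, carrots $0.0375.
Take 2.6 servings of orange: +182.0 mg vitamin C for $1.95 (total $1.95, still need 0.0 mg).
Filling from the cheapest source first is optimal under one linear minimum: $1.95.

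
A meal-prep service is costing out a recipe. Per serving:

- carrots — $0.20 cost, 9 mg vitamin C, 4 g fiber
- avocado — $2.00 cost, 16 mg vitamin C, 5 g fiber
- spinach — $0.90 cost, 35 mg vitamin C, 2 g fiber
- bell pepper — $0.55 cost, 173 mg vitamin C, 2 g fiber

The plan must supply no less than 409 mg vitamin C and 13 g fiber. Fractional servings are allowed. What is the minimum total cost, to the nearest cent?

A basic optimal solution has at most two foods positive. Try each food alone and each pair with both targets met exactly.
carrots only: max(409/9, 13/4) = 45.44 servings → $9.09.
avocado only: max(409/16, 13/5) = 25.56 servings → $51.12.
spinach only: max(409/35, 13/2) = 11.69 servings → $10.52.
bell pepper only: max(409/173, 13/2) = 6.5 servings → $3.58.
carrots + avocado with both targets exact would need a negative amount; discard.
carrots + spinach with both targets exact would need a negative amount; discard.
carrots + bell pepper with both tight: 2.123 servings and 2.254 servings → $1.66.
avocado + spinach with both targets exact would need a negative amount; discard.
avocado + bell pepper with both tight: 1.718 servings and 2.205 servings → $4.65.
spinach + bell pepper with both tight: 5.185 servings and 1.315 servings → $5.39.
Cheapest feasible corner: $1.66.

$1.66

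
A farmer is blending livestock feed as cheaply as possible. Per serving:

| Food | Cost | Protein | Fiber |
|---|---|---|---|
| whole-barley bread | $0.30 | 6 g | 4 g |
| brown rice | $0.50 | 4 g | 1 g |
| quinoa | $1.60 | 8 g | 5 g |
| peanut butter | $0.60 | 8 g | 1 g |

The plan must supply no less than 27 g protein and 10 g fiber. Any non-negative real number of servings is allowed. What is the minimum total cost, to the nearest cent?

An LP optimum is at a vertex; with two nutrient constraints at most two foods are used. Check each candidate.
whole-barley bread only: max(27/6, 10/4) = 4.5 servings → $1.35.
brown rice only: max(27/4, 10/1) = 10 servings → $5.00.
quinoa only: max(27/8, 10/5) = 3.375 servings → $5.40.
peanut butter only: max(27/8, 10/1) = 10 servings → $6.00.
whole-barley bread + brown rice with both tight: 1.3 servings and 4.8 servings → $2.79.
whole-barley bread + quinoa: the both-tight solution has a negative serving — not a feasible corner.
whole-barley bread + peanut butter with both tight: 2.038 servings and 1.846 servings → $1.72.
brown rice + quinoa with both tight: 4.583 servings and 1.083 servings → $4.03.
brown rice + peanut butter with both targets exact would need a negative amount; discard.
quinoa + peanut butter with both tight: 1.656 servings and 1.719 servings → $3.68.
Cheapest feasible corner: $1.35.

$1.35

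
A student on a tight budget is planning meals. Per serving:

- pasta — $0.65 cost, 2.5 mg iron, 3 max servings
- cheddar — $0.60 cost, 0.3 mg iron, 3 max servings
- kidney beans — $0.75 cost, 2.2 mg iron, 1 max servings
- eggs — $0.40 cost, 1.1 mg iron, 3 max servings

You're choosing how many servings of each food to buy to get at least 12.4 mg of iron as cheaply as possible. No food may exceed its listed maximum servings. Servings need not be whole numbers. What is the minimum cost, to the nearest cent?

Cost per mg of iron: pasta $0.2600, kidney beans $0.3409, eggs $0.3636, cheddar $2.0000.
Take 3 servings of pasta: +7.5 mg iron for $1.95 (total $1.95, still need 4.9 mg).
Take 1 serving of kidney beans: +2.2 mg iron for $0.75 (total $2.70, still need 2.7 mg).
Take 2.455 servings of eggs: +2.7 mg iron for $0.98 (total $3.68, still need 0.0 mg).
Greedy by cheapest-per-mg is optimal for a single linear constraint, so the minimum cost is $3.68.

$3.68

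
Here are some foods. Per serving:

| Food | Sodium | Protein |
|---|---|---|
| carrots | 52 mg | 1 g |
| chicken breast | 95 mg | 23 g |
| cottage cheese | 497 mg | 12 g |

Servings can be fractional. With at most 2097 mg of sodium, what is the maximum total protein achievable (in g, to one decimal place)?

507.7 g

Protein per mg sodium: chicken breast 0.2421, cottage cheese 0.02414, carrots 0.01923.
With no serving limits, spend the whole sodium allowance on chicken breast: 2097 mg / 95 mg × 23 g = 507.7 g.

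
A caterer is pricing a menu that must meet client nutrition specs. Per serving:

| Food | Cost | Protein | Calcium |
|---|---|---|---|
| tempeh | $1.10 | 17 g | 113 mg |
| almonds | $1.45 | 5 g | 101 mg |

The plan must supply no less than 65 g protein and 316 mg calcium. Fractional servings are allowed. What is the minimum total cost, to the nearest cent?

$4.21

This is a tiny linear program; its minimum lies at a vertex of the feasible set. List the vertices and price them.
tempeh only: max(65/17, 316/113) = 3.824 servings → $4.21.
almonds only: max(65/5, 316/101) = 13 servings → $18.85.
tempeh + almonds with both targets exact would need a negative amount; discard.
The minimum over all feasible corners is $4.21.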